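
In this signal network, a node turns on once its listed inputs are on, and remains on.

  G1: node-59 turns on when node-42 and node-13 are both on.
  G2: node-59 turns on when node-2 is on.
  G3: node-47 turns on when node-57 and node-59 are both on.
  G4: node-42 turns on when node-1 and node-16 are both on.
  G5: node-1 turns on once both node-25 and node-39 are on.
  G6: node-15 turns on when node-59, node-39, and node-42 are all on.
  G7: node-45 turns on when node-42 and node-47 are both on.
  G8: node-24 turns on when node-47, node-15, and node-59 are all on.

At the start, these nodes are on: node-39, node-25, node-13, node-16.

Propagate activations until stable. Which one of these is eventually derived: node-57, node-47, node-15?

node-15

node-25 and node-39 are on, so node-1 turns on (G5).
node-1 and node-16 are on, so node-42 turns on (G4).
node-42 and node-13 are on, so node-59 turns on (G1).
G6: node-59, node-39, and node-42 on → node-15 on.
No rule produces node-57, and it is not given. node-47 would need node-57 and node-59 (G3), but node-57 never turns on.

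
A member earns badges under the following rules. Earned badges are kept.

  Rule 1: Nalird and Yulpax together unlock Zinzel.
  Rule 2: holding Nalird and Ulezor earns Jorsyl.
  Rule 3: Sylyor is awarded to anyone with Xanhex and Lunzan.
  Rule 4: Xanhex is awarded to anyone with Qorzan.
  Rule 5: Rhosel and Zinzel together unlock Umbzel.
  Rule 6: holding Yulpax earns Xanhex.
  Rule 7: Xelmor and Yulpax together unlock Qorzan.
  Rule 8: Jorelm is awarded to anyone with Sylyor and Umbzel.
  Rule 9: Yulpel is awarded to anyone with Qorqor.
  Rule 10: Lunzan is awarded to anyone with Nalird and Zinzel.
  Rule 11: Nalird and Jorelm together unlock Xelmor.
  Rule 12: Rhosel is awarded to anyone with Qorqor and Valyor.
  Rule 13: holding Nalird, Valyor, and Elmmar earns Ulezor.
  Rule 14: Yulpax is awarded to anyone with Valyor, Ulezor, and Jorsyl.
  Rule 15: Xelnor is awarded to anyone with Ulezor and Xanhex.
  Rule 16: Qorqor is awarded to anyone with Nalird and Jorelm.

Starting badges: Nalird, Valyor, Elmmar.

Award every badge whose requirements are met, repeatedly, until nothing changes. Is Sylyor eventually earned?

With Nalird, Valyor, and Elmmar, Ulezor is earned (Rule 13).
With Nalird and Ulezor, Jorsyl is earned (Rule 2).
With Valyor, Ulezor, and Jorsyl, Yulpax is earned (Rule 14).
With Nalird and Yulpax, Zinzel is earned (Rule 1).
With Yulpax, Xanhex is earned (Rule 6).
With Nalird and Zinzel, Lunzan is earned (Rule 10).
With Xanhex and Lunzan, Sylyor is earned (Rule 3).

Yes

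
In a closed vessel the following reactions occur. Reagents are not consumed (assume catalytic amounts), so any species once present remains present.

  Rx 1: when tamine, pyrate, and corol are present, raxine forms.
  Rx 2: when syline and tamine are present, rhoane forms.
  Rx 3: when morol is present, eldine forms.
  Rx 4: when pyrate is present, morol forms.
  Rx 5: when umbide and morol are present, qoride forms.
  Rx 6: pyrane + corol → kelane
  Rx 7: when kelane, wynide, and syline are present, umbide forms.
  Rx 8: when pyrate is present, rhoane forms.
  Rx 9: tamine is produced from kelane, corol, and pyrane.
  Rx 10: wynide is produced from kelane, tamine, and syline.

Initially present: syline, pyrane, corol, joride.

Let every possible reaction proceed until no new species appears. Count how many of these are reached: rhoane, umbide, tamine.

3

pyrane and corol present → kelane forms (Rx 6).
kelane, corol, and pyrane present → tamine forms (Rx 9).
syline and tamine present → rhoane forms (Rx 2).
kelane, tamine, and syline present → wynide forms (Rx 10).
kelane, wynide, and syline present → umbide forms (Rx 7).
rhoane: reached.
umbide: reached.
tamine: reached.
All 3 are reached.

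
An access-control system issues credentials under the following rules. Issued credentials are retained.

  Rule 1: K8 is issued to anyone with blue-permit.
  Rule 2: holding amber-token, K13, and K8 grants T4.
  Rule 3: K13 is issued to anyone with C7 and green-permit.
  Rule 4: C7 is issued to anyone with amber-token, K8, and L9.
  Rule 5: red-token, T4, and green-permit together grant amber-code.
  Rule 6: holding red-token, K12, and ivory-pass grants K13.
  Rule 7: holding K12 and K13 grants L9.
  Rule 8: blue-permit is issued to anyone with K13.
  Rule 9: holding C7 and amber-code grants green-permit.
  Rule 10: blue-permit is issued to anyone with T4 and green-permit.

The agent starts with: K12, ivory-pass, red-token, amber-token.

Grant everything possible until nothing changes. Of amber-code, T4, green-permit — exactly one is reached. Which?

T4

Holding red-token, K12, and ivory-pass grants K13 (Rule 6).
Holding K13 grants blue-permit (Rule 8).
Holding blue-permit grants K8 (Rule 1).
Holding amber-token, K13, and K8 grants T4 (Rule 2).
green-permit would need C7 and amber-code (Rule 9), but amber-code is never granted. amber-code would need red-token, T4, and green-permit (Rule 5), but green-permit is never granted.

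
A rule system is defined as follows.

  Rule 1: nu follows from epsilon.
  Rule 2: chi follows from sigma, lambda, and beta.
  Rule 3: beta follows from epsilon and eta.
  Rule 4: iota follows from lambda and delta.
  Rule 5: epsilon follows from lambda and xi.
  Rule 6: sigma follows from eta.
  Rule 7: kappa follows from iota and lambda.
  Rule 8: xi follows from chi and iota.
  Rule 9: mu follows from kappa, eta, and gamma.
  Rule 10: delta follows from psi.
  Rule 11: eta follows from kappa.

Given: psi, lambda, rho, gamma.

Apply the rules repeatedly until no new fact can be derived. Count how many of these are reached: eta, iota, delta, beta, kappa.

From psi, Rule 10 gives delta.
From lambda and delta, Rule 4 gives iota.
iota and lambda hold, so kappa follows (Rule 7).
kappa holds, so eta follows (Rule 11).
eta: reached.
iota: reached.
delta: reached.
beta would need epsilon and eta (Rule 3), but epsilon is never established.
kappa: reached.
Reached: eta, iota, delta, and kappa — 4 of the 5.

4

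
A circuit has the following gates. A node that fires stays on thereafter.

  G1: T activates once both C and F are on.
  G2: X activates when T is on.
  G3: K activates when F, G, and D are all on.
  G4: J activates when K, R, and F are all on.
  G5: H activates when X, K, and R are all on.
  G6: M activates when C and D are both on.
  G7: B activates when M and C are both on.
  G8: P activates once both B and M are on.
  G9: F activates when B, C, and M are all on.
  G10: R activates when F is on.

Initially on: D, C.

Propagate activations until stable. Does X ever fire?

Yes

C and D are on, so M activates (G6).
G7: M and C on → B on.
G9: B, C, and M on → F on.
G1: C and F on → T on.
G2: T on → X on.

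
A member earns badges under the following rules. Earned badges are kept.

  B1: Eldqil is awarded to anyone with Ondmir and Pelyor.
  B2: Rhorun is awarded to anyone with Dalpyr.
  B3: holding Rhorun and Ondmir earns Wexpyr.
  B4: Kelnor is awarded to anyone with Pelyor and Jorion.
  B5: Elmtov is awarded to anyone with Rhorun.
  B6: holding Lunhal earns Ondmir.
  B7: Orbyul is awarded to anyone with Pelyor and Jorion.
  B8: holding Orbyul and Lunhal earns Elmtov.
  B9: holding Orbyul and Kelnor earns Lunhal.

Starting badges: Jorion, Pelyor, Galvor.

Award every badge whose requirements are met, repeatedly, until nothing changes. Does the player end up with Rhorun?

No

Rhorun would need Dalpyr (B2), but Dalpyr is never earned.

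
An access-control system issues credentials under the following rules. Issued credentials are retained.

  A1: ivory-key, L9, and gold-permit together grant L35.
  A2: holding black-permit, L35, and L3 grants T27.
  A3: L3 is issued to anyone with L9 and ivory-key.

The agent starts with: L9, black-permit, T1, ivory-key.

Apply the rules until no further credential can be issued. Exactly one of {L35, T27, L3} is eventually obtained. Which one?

Holding L9 and ivory-key grants L3 (A3).
T27 would need black-permit, L35, and L3 (A2), but L35 is never granted. L35 would need ivory-key, L9, and gold-permit (A1), but gold-permit is never granted.

L3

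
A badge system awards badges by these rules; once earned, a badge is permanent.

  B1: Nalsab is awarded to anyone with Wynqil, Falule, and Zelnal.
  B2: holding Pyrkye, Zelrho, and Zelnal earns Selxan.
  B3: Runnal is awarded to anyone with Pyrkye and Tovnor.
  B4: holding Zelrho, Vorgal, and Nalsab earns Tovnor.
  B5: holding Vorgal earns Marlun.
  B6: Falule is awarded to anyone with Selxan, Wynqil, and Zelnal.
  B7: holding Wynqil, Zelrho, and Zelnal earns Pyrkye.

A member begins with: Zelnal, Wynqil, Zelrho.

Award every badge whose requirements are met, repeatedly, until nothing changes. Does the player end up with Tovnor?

No

Tovnor would need Zelrho, Vorgal, and Nalsab (B4), but Vorgal is never earned.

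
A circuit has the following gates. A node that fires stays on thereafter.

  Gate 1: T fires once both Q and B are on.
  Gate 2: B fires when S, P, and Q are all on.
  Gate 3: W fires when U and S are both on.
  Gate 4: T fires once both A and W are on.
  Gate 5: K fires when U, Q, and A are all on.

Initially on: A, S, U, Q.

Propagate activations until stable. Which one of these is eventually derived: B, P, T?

T

Gate 3: U and S on → W on.
Gate 4: A and W on → T on.
No rule produces P, and it is not given. B would need S, P, and Q (Gate 2), but P never turns on.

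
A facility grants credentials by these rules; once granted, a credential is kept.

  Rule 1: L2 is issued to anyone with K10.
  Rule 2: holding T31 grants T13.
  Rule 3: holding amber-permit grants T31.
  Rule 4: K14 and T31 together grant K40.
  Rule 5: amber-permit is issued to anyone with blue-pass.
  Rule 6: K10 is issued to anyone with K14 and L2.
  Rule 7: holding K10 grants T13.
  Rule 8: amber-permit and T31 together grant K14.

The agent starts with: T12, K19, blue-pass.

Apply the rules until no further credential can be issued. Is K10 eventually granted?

No

K10 would need K14 and L2 (Rule 6), but L2 is never granted.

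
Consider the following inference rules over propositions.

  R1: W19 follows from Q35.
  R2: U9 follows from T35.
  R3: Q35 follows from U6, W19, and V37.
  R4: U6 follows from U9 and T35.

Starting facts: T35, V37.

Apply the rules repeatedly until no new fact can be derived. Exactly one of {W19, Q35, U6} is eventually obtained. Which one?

U6

From T35, R2 gives U9.
U9 and T35 hold, so U6 follows (R4).
Q35 would need U6, W19, and V37 (R3), but W19 is never established. W19 would need Q35 (R1), but Q35 is never established.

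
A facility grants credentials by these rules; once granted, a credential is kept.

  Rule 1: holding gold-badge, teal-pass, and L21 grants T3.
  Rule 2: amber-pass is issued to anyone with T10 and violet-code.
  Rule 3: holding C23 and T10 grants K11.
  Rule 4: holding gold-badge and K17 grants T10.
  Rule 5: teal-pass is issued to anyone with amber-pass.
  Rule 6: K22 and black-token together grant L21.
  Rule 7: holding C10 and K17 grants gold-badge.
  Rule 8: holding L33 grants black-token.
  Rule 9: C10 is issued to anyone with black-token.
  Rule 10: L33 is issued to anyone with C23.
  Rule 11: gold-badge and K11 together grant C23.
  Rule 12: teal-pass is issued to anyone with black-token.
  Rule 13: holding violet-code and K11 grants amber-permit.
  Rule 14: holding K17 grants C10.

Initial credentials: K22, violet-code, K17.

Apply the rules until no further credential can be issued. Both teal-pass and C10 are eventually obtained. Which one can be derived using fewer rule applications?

C10: Holding K17 grants C10 (Rule 14). [1 rule application]
teal-pass: Holding K17 grants C10 (Rule 14). Holding C10 and K17 grants gold-badge (Rule 7). Holding gold-badge and K17 grants T10 (Rule 4). Holding T10 and violet-code grants amber-pass (Rule 2). Holding amber-pass grants teal-pass (Rule 5). [5 rule applications]
C10 needs fewer.

C10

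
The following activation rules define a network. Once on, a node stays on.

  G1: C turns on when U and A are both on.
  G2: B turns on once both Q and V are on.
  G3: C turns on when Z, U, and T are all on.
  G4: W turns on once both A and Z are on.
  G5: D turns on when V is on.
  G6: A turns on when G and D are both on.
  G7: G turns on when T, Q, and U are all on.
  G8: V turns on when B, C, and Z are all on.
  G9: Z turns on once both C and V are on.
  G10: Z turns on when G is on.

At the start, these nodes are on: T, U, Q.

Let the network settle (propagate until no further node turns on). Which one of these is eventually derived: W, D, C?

C

G7: T, Q, and U on → G on.
G10: G on → Z on.
Z, U, and T are on, so C turns on (G3).
W would need A and Z (G4), but A never turns on. D would need V (G5), but V never turns on.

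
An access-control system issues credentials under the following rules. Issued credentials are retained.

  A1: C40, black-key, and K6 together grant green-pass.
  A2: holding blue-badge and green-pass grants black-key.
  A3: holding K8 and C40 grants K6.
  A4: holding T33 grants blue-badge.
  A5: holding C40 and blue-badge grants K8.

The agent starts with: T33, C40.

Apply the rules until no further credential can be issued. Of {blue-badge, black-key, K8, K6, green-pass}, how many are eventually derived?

Holding T33 grants blue-badge (A4).
Holding C40 and blue-badge grants K8 (A5).
Holding K8 and C40 grants K6 (A3).
blue-badge: reached.
black-key would need blue-badge and green-pass (A2), but green-pass is never granted.
K8: reached.
K6: reached.
green-pass would need C40, black-key, and K6 (A1), but black-key is never granted.
Reached: blue-badge, K8, and K6 — 3 of the 5.

3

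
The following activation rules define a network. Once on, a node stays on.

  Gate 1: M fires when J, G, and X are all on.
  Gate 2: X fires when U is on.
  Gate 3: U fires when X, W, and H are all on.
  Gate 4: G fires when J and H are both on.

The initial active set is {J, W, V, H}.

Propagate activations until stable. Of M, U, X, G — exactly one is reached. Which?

J and H are on, so G fires (Gate 4).
U would need X, W, and H (Gate 3), but X never turns on. X would need U (Gate 2), but U never turns on. M would need J, G, and X (Gate 1), but X never turns on.

G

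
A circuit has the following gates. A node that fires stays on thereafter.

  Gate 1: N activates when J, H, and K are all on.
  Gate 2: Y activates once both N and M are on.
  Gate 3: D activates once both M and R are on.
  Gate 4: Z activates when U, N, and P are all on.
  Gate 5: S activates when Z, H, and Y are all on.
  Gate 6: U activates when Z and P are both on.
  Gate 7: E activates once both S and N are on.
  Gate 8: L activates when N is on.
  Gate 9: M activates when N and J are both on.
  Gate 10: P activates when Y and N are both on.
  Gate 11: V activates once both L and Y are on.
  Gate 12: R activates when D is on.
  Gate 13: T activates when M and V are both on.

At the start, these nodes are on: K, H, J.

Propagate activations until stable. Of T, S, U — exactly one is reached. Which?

Gate 1: J, H, and K on → N on.
N and J are on, so M activates (Gate 9).
N is on, so L activates (Gate 8).
N and M are on, so Y activates (Gate 2).
L and Y are on, so V activates (Gate 11).
M and V are on, so T activates (Gate 13).
U would need Z and P (Gate 6), but Z never turns on. S would need Z, H, and Y (Gate 5), but Z never turns on.

T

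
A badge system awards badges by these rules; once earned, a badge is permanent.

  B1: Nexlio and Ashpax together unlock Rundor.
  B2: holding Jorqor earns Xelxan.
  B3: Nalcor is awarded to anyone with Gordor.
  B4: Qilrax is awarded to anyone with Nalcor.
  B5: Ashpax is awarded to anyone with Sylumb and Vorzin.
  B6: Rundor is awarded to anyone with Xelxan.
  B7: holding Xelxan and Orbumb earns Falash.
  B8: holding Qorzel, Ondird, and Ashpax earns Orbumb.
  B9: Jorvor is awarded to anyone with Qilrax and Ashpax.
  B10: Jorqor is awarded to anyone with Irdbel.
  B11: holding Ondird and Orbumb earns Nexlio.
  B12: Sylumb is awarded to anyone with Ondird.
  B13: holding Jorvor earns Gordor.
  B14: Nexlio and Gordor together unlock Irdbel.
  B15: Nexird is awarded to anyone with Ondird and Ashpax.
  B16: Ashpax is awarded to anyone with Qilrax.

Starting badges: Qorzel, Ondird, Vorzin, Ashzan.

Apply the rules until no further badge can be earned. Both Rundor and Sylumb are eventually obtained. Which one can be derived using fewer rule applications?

Sylumb: With Ondird, Sylumb is earned (B12). [1 rule application]
Rundor: With Ondird, Sylumb is earned (B12). With Sylumb and Vorzin, Ashpax is earned (B5). With Qorzel, Ondird, and Ashpax, Orbumb is earned (B8). With Ondird and Orbumb, Nexlio is earned (B11). With Nexlio and Ashpax, Rundor is earned (B1). [5 rule applications]
Sylumb needs fewer.

Sylumb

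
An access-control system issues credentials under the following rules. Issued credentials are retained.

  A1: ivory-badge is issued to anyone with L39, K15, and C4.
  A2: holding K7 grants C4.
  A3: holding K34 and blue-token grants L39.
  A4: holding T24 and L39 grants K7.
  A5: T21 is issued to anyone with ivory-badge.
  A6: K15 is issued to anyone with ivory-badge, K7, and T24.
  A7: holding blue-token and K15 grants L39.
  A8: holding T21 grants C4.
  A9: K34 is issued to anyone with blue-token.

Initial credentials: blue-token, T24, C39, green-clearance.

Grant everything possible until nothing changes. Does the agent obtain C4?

Yes

Holding blue-token grants K34 (A9).
Holding K34 and blue-token grants L39 (A3).
Holding T24 and L39 grants K7 (A4).
Holding K7 grants C4 (A2).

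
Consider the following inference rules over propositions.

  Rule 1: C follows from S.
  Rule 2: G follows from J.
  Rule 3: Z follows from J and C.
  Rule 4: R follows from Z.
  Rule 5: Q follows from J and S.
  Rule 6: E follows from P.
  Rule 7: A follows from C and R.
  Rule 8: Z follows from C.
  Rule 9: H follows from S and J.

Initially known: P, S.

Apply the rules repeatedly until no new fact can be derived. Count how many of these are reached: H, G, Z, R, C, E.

4

From P, Rule 6 gives E.
From S, Rule 1 gives C.
C holds, so Z follows (Rule 8).
From Z, Rule 4 gives R.
H would need S and J (Rule 9), but J is never established.
G would need J (Rule 2), but J is never established.
Z: reached.
R: reached.
C: reached.
E: reached.
Reached: Z, R, C, and E — 4 of the 6.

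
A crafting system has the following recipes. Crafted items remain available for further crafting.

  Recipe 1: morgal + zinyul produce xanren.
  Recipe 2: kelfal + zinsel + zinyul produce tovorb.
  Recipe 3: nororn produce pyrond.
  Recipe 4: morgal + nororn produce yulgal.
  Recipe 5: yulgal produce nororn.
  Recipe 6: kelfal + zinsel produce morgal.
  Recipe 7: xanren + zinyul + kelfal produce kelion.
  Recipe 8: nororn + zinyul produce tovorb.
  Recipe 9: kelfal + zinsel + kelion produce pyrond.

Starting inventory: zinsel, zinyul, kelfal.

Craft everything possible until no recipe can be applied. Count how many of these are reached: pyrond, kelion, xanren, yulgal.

3

kelfal + zinsel → morgal (Recipe 6).
morgal + zinyul → xanren (Recipe 1).
Using Recipe 7, xanren, zinyul, and kelfal make kelion.
Using Recipe 9, kelfal, zinsel, and kelion make pyrond.
pyrond: reached.
kelion: reached.
xanren: reached.
yulgal would need morgal and nororn (Recipe 4), but nororn is never obtained.
Reached: pyrond, kelion, and xanren — 3 of the 4.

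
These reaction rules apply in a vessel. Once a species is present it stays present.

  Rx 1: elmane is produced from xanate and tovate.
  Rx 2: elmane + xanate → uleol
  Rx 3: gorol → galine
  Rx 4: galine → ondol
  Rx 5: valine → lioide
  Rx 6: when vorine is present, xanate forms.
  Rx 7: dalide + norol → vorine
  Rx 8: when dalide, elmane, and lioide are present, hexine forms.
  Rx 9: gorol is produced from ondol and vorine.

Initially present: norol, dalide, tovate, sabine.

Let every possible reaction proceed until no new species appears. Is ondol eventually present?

No

ondol would need galine (Rx 4), but galine never forms.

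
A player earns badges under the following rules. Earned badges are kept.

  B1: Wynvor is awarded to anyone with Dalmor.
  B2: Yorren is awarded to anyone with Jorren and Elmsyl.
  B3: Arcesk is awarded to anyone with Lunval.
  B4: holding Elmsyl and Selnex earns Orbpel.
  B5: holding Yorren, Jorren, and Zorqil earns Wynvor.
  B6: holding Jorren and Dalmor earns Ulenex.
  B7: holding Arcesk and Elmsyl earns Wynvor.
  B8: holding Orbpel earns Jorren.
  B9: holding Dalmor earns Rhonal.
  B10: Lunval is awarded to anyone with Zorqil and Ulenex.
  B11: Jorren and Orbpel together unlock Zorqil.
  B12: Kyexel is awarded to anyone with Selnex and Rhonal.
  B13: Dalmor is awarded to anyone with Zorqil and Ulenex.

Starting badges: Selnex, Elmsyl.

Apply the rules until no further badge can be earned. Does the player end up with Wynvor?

Yes

With Elmsyl and Selnex, Orbpel is earned (B4).
With Orbpel, Jorren is earned (B8).
With Jorren and Elmsyl, Yorren is earned (B2).
With Jorren and Orbpel, Zorqil is earned (B11).
With Yorren, Jorren, and Zorqil, Wynvor is earned (B5).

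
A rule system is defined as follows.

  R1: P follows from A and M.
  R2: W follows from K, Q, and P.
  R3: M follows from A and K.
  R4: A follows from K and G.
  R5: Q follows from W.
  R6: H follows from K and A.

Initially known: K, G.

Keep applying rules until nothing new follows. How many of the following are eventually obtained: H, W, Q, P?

2

From K and G, R4 gives A.
K and A hold, so H follows (R6).
From A and K, R3 gives M.
From A and M, R1 gives P.
H: reached.
W would need K, Q, and P (R2), but Q is never established.
Q would need W (R5), but W is never established.
P: reached.
Reached: H and P — 2 of the 4.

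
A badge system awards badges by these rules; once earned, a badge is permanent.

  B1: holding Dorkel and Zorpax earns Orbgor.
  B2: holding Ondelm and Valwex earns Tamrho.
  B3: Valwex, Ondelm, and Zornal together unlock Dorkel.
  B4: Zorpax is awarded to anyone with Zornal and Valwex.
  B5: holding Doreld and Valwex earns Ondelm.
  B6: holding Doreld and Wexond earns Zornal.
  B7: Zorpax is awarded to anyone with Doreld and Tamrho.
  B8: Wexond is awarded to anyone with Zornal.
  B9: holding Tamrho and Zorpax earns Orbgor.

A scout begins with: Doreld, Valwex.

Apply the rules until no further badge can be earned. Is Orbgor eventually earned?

Yes

With Doreld and Valwex, Ondelm is earned (B5).
With Ondelm and Valwex, Tamrho is earned (B2).
With Doreld and Tamrho, Zorpax is earned (B7).
With Tamrho and Zorpax, Orbgor is earned (B9).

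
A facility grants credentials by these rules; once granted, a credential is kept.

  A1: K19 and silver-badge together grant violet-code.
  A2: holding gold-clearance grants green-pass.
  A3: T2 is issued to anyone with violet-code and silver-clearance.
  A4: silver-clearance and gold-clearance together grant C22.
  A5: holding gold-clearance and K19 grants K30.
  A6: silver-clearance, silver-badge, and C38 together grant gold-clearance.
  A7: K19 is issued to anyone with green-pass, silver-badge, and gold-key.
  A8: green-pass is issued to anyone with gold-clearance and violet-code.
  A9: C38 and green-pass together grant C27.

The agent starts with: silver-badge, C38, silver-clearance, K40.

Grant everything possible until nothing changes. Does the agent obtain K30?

No

K30 would need gold-clearance and K19 (A5), but K19 is never granted.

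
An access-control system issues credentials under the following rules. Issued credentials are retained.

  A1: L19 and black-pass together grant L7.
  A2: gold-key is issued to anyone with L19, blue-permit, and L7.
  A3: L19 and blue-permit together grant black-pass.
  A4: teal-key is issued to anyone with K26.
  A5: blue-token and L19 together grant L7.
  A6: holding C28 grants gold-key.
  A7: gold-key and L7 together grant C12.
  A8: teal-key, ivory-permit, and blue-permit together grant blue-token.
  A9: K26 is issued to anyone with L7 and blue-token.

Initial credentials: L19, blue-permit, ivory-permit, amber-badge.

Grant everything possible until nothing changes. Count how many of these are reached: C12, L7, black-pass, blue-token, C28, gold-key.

4

Holding L19 and blue-permit grants black-pass (A3).
Holding L19 and black-pass grants L7 (A1).
Holding L19, blue-permit, and L7 grants gold-key (A2).
Holding gold-key and L7 grants C12 (A7).
C12: reached.
L7: reached.
black-pass: reached.
blue-token would need teal-key, ivory-permit, and blue-permit (A8), but teal-key is never granted.
No rule produces C28, and it is not given.
gold-key: reached.
Reached: C12, L7, black-pass, and gold-key — 4 of the 6.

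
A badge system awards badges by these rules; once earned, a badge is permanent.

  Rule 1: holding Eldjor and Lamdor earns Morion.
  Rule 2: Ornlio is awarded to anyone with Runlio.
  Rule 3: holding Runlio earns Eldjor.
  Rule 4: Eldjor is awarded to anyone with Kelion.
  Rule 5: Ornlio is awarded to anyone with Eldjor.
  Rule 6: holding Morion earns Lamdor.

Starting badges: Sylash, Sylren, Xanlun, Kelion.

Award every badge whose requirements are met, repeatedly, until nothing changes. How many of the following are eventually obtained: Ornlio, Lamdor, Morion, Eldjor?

With Kelion, Eldjor is earned (Rule 4).
With Eldjor, Ornlio is earned (Rule 5).
Ornlio: reached.
Lamdor would need Morion (Rule 6), but Morion is never earned.
Morion would need Eldjor and Lamdor (Rule 1), but Lamdor is never earned.
Eldjor: reached.
Reached: Ornlio and Eldjor — 2 of the 4.

2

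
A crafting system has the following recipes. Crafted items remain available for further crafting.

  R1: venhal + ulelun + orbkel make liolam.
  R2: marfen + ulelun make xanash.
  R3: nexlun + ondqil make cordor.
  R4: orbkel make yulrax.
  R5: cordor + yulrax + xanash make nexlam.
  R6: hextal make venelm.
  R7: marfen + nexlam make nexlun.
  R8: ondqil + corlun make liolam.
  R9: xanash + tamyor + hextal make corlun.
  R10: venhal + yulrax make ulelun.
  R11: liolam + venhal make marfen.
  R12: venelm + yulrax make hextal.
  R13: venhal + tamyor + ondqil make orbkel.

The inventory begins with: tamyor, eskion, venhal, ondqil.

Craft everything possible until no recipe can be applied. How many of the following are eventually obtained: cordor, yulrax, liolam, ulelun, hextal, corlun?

3

venhal + tamyor + ondqil → orbkel (R13).
orbkel → yulrax (R4).
Using R10, venhal and yulrax make ulelun.
Using R1, venhal, ulelun, and orbkel make liolam.
cordor would need nexlun and ondqil (R3), but nexlun is never obtained.
yulrax: reached.
liolam: reached.
ulelun: reached.
hextal would need venelm and yulrax (R12), but venelm is never obtained.
corlun would need xanash, tamyor, and hextal (R9), but hextal is never obtained.
Reached: yulrax, liolam, and ulelun — 3 of the 6.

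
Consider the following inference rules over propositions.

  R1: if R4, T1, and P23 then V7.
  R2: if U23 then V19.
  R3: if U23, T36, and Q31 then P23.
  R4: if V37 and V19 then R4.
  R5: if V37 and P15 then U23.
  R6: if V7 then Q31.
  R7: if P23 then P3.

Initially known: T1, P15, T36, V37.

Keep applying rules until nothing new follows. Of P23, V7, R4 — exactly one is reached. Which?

R4

V37 and P15 hold, so U23 follows (R5).
From U23, R2 gives V19.
From V37 and V19, R4 gives R4.
P23 would need U23, T36, and Q31 (R3), but Q31 is never established. V7 would need R4, T1, and P23 (R1), but P23 is never established.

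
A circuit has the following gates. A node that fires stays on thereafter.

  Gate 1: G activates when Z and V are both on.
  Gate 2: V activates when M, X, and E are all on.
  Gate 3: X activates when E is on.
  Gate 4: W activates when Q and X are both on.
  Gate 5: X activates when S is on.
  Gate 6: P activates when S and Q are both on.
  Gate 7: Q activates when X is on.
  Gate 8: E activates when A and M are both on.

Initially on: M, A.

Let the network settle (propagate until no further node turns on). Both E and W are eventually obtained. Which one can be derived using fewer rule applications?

E

E: Gate 8: A and M on → E on. [1 rule application]
W: Gate 8: A and M on → E on. Gate 3: E on → X on. Gate 7: X on → Q on. Q and X are on, so W activates (Gate 4). [4 rule applications]
E needs fewer.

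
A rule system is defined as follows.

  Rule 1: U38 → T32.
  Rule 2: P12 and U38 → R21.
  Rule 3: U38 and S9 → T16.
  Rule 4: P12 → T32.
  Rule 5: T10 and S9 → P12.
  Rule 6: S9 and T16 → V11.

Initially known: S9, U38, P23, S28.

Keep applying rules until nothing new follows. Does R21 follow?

R21 would need P12 and U38 (Rule 2), but P12 is never established.

No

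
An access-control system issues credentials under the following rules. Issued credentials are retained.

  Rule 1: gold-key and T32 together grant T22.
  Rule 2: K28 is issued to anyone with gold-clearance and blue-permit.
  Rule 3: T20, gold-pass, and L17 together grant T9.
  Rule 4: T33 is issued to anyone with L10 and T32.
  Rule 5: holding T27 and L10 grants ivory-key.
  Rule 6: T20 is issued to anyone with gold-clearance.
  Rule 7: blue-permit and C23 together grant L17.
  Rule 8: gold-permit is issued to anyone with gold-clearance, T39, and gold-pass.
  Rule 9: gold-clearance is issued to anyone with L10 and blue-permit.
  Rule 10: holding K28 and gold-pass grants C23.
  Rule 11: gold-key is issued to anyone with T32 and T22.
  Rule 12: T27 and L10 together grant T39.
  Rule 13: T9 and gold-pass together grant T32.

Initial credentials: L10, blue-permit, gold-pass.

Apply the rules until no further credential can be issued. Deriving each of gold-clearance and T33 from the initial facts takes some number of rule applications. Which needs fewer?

gold-clearance: Holding L10 and blue-permit grants gold-clearance (Rule 9). [1 rule application]
T33: Holding L10 and blue-permit grants gold-clearance (Rule 9). Holding gold-clearance and blue-permit grants K28 (Rule 2). Holding gold-clearance grants T20 (Rule 6). Holding K28 and gold-pass grants C23 (Rule 10). Holding blue-permit and C23 grants L17 (Rule 7). Holding T20, gold-pass, and L17 grants T9 (Rule 3). Holding T9 and gold-pass grants T32 (Rule 13). Holding L10 and T32 grants T33 (Rule 4). [8 rule applications]
gold-clearance needs fewer.

gold-clearance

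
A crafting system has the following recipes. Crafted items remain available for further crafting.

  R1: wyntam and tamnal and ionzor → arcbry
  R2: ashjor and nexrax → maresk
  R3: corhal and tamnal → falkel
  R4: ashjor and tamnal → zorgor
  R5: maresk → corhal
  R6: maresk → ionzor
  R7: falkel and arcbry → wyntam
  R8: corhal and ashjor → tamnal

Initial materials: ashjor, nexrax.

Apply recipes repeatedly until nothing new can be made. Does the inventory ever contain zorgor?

Yes

ashjor and nexrax → maresk (R2).
Using R5, maresk makes corhal.
corhal and ashjor → tamnal (R8).
Using R4, ashjor and tamnal make zorgor.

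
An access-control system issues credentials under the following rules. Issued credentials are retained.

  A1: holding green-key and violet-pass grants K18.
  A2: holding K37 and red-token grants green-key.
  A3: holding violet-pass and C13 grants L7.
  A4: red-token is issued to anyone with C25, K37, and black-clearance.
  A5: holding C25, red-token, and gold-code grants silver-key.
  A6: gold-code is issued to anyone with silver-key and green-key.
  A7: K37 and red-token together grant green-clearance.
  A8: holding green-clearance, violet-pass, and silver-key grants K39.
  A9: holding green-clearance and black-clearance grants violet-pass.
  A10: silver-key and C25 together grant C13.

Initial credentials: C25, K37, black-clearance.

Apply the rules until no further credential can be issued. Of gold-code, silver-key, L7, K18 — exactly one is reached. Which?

K18

Holding C25, K37, and black-clearance grants red-token (A4).
Holding K37 and red-token grants green-clearance (A7).
Holding K37 and red-token grants green-key (A2).
Holding green-clearance and black-clearance grants violet-pass (A9).
Holding green-key and violet-pass grants K18 (A1).
silver-key would need C25, red-token, and gold-code (A5), but gold-code is never granted. L7 would need violet-pass and C13 (A3), but C13 is never granted. gold-code would need silver-key and green-key (A6), but silver-key is never granted.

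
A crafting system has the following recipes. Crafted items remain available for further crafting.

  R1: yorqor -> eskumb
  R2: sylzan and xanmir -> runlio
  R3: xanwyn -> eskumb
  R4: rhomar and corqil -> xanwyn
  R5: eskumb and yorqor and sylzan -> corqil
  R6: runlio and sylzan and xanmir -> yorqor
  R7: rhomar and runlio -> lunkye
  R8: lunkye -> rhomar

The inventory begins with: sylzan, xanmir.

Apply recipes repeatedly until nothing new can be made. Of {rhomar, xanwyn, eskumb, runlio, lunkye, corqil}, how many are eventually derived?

3

sylzan and xanmir -> runlio (R2).
runlio and sylzan and xanmir -> yorqor (R6).
Using R1, yorqor makes eskumb.
Using R5, eskumb, yorqor, and sylzan make corqil.
rhomar would need lunkye (R8), but lunkye is never obtained.
xanwyn would need rhomar and corqil (R4), but rhomar is never obtained.
eskumb: reached.
runlio: reached.
lunkye would need rhomar and runlio (R7), but rhomar is never obtained.
corqil: reached.
Reached: eskumb, runlio, and corqil — 3 of the 6.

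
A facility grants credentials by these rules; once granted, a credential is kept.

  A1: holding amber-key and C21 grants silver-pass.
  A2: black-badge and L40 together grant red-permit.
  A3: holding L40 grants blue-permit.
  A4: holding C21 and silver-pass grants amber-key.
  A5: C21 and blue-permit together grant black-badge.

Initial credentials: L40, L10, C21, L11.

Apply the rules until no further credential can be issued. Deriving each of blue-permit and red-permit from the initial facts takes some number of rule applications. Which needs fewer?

blue-permit: Holding L40 grants blue-permit (A3). [1 rule application]
red-permit: Holding L40 grants blue-permit (A3). Holding C21 and blue-permit grants black-badge (A5). Holding black-badge and L40 grants red-permit (A2). [3 rule applications]
blue-permit needs fewer.

blue-permit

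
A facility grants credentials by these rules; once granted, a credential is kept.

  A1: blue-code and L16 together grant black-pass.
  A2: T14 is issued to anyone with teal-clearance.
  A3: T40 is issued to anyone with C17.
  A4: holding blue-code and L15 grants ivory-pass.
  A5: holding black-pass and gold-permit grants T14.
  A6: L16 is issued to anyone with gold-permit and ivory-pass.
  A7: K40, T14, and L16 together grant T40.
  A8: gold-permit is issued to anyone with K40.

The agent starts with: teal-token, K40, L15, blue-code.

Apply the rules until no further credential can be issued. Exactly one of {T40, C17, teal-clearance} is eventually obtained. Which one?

T40

Holding K40 grants gold-permit (A8).
Holding blue-code and L15 grants ivory-pass (A4).
Holding gold-permit and ivory-pass grants L16 (A6).
Holding blue-code and L16 grants black-pass (A1).
Holding black-pass and gold-permit grants T14 (A5).
Holding K40, T14, and L16 grants T40 (A7).
No rule produces C17, and it is not given. No rule produces teal-clearance, and it is not given.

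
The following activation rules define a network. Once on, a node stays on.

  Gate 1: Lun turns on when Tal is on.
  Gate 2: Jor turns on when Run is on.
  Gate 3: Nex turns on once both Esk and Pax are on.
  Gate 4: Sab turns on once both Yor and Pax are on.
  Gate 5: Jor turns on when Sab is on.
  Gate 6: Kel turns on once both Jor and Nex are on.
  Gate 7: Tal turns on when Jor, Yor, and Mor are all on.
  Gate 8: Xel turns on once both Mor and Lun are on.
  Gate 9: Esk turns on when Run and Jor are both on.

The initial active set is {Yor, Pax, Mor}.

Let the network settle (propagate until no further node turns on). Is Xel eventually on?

Gate 4: Yor and Pax on → Sab on.
Gate 5: Sab on → Jor on.
Jor, Yor, and Mor are on, so Tal turns on (Gate 7).
Gate 1: Tal on → Lun on.
Mor and Lun are on, so Xel turns on (Gate 8).

Yes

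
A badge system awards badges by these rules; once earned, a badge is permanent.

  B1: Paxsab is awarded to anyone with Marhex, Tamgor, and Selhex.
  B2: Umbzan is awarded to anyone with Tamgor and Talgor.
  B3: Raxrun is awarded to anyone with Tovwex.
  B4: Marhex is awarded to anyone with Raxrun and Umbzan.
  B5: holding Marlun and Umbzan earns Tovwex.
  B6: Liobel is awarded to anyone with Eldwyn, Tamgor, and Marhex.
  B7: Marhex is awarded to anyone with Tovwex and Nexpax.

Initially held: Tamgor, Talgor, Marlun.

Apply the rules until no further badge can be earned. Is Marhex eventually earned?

Yes

With Tamgor and Talgor, Umbzan is earned (B2).
With Marlun and Umbzan, Tovwex is earned (B5).
With Tovwex, Raxrun is earned (B3).
With Raxrun and Umbzan, Marhex is earned (B4).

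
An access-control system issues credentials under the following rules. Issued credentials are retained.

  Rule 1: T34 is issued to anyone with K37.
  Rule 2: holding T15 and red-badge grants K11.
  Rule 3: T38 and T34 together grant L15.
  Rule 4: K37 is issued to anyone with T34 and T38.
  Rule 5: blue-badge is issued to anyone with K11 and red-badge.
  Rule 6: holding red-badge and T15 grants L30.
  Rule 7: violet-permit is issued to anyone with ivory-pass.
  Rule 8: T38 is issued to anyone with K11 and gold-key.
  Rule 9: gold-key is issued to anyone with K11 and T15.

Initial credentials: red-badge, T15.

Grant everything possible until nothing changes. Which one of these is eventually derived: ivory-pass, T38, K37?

T38

Holding T15 and red-badge grants K11 (Rule 2).
Holding K11 and T15 grants gold-key (Rule 9).
Holding K11 and gold-key grants T38 (Rule 8).
No rule produces ivory-pass, and it is not given. K37 would need T34 and T38 (Rule 4), but T34 is never granted.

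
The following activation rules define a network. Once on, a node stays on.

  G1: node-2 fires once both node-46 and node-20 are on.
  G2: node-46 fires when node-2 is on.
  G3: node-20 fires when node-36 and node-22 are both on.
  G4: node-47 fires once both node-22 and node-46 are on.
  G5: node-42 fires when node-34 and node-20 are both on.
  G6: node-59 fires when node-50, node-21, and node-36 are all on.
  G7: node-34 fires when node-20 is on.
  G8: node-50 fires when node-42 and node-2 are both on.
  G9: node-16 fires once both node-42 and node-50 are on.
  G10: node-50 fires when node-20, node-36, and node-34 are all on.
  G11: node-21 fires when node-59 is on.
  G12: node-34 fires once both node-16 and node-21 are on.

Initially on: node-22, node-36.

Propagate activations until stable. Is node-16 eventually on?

Yes

G3: node-36 and node-22 on → node-20 on.
node-20 is on, so node-34 fires (G7).
G10: node-20, node-36, and node-34 on → node-50 on.
node-34 and node-20 are on, so node-42 fires (G5).
G9: node-42 and node-50 on → node-16 on.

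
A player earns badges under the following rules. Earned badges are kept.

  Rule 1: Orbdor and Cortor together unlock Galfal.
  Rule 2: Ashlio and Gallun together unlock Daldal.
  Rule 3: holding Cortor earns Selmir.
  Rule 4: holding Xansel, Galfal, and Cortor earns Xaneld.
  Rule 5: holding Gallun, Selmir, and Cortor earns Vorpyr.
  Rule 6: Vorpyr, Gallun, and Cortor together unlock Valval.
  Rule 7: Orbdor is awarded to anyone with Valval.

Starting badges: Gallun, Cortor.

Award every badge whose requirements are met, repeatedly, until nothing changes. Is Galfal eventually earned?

With Cortor, Selmir is earned (Rule 3).
With Gallun, Selmir, and Cortor, Vorpyr is earned (Rule 5).
With Vorpyr, Gallun, and Cortor, Valval is earned (Rule 6).
With Valval, Orbdor is earned (Rule 7).
With Orbdor and Cortor, Galfal is earned (Rule 1).

Yes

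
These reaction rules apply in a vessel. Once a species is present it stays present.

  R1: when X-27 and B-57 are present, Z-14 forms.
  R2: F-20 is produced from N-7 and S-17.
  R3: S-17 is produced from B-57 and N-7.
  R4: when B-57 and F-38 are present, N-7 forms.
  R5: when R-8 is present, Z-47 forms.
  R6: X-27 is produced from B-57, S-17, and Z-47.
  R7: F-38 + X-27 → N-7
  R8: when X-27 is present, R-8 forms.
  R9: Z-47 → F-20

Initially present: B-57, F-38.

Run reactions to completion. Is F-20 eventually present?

B-57 and F-38 present → N-7 forms (R4).
B-57 and N-7 present → S-17 forms (R3).
N-7 and S-17 present → F-20 forms (R2).

Yes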